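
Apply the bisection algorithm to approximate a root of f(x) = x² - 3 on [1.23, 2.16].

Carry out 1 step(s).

f(x) = x² - 3
Initial interval: [1.23, 2.16]

Iteration 1:
  c_1 = (1.230000 + 2.160000)/2 = 1.695000
  f(c_1) = f(1.695000) = -0.126975
  f(a) × f(c) ≥ 0, new interval: [1.695000, 2.160000]

After 1 iteration(s), the approximation is c_1 = 1.695000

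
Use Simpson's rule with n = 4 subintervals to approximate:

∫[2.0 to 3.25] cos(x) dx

f(x) = cos(x)
a = 2.0, b = 3.25, n = 4
h = (b - a)/n = 0.312500

Simpson's rule: (h/3)[f(x₀) + 4f(x₁) + 2f(x₂) + ... + f(xₙ)]

x_0 = 2.0000, f(x_0) = -0.416147, coefficient = 1
x_1 = 2.3125, f(x_1) = -0.675545, coefficient = 4
x_2 = 2.6250, f(x_2) = -0.869507, coefficient = 2
x_3 = 2.9375, f(x_3) = -0.979245, coefficient = 4
x_4 = 3.2500, f(x_4) = -0.994130, coefficient = 1

I ≈ (0.312500/3) × -9.768452 = -1.017547
Exact value: -1.017493
Error: 0.000055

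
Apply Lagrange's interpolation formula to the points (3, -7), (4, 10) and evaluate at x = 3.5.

Lagrange interpolation formula:
P(x) = Σ yᵢ × Lᵢ(x)
where Lᵢ(x) = Π_{j≠i} (x - xⱼ)/(xᵢ - xⱼ)

L_0(3.5) = (3.5 - 4)/(3 - 4) = 0.500000
L_1(3.5) = (3.5 - 3)/(4 - 3) = 0.500000

P(3.5) = (-7)×L_0(3.5) + 10×L_1(3.5)
P(3.5) = 1.500000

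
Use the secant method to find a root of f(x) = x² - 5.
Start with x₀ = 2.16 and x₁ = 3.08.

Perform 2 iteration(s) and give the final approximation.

f(x) = x² - 5
x₀ = 2.16, x₁ = 3.08

Secant formula: x_{n+1} = x_n - f(x_n)(x_n - x_{n-1})/(f(x_n) - f(x_{n-1}))

Iteration 1:
  f(2.160000) = -0.334400
  f(3.080000) = 4.486400
  x_2 = 3.080000 - 4.486400×(3.080000 - 2.160000)/(4.486400 - (-0.334400))
       = 2.223817
Iteration 2:
  f(3.080000) = 4.486400
  f(2.223817) = -0.054639
  x_3 = 2.223817 - (-0.054639)×(2.223817 - 3.080000)/(-0.054639 - 4.486400)
       = 2.234119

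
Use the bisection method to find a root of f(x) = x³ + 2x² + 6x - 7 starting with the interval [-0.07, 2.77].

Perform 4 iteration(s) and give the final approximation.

f(x) = x³ + 2x² + 6x - 7
Initial interval: [-0.07, 2.77]

Iteration 1:
  c_1 = (-0.070000 + 2.770000)/2 = 1.350000
  f(c_1) = f(1.350000) = 7.205375
  f(a) × f(c) < 0, new interval: [-0.070000, 1.350000]
Iteration 2:
  c_2 = (-0.070000 + 1.350000)/2 = 0.640000
  f(c_2) = f(0.640000) = -2.078656
  f(a) × f(c) ≥ 0, new interval: [0.640000, 1.350000]
Iteration 3:
  c_3 = (0.640000 + 1.350000)/2 = 0.995000
  f(c_3) = f(0.995000) = 1.935125
  f(a) × f(c) < 0, new interval: [0.640000, 0.995000]
Iteration 4:
  c_4 = (0.640000 + 0.995000)/2 = 0.817500
  f(c_4) = f(0.817500) = -0.212047
  f(a) × f(c) ≥ 0, new interval: [0.817500, 0.995000]

After 4 iteration(s), the approximation is c_4 = 0.817500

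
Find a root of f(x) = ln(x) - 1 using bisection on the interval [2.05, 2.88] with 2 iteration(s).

f(x) = ln(x) - 1
Initial interval: [2.05, 2.88]

Iteration 1:
  c_1 = (2.050000 + 2.880000)/2 = 2.465000
  f(c_1) = f(2.465000) = -0.097808
  f(a) × f(c) ≥ 0, new interval: [2.465000, 2.880000]
Iteration 2:
  c_2 = (2.465000 + 2.880000)/2 = 2.672500
  f(c_2) = f(2.672500) = -0.016986
  f(a) × f(c) ≥ 0, new interval: [2.672500, 2.880000]

After 2 iteration(s), the approximation is c_2 = 2.672500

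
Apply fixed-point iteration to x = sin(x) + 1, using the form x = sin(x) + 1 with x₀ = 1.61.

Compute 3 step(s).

Equation: x = sin(x) + 1
Fixed-point form: x = sin(x) + 1
x₀ = 1.61

x_1 = g(1.610000) = 1.999232
x_2 = g(1.999232) = 1.909617
x_3 = g(1.909617) = 1.943147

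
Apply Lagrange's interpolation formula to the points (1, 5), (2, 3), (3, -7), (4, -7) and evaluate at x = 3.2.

Lagrange interpolation formula:
P(x) = Σ yᵢ × Lᵢ(x)
where Lᵢ(x) = Π_{j≠i} (x - xⱼ)/(xᵢ - xⱼ)

L_0(3.2) = (3.2 - 2)/(1 - 2) × (3.2 - 3)/(1 - 3) × (3.2 - 4)/(1 - 4) = 0.032000
L_1(3.2) = (3.2 - 1)/(2 - 1) × (3.2 - 3)/(2 - 3) × (3.2 - 4)/(2 - 4) = -0.176000
L_2(3.2) = (3.2 - 1)/(3 - 1) × (3.2 - 2)/(3 - 2) × (3.2 - 4)/(3 - 4) = 1.056000
L_3(3.2) = (3.2 - 1)/(4 - 1) × (3.2 - 2)/(4 - 2) × (3.2 - 3)/(4 - 3) = 0.088000

P(3.2) = 5×L_0(3.2) + 3×L_1(3.2) + (-7)×L_2(3.2) + (-7)×L_3(3.2)
P(3.2) = -8.376000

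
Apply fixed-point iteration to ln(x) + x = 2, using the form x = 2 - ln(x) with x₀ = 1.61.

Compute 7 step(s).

Equation: ln(x) + x = 2
Fixed-point form: x = 2 - ln(x)
x₀ = 1.61

x_1 = g(1.610000) = 1.523766
x_2 = g(1.523766) = 1.578815
x_3 = g(1.578815) = 1.543325
x_4 = g(1.543325) = 1.566061
x_5 = g(1.566061) = 1.551437
x_6 = g(1.551437) = 1.560819
x_7 = g(1.560819) = 1.554790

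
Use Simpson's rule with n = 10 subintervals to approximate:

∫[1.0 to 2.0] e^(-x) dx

f(x) = e^(-x)
a = 1.0, b = 2.0, n = 10
h = (b - a)/n = 0.100000

Simpson's rule: (h/3)[f(x₀) + 4f(x₁) + 2f(x₂) + ... + f(xₙ)]

x_0 = 1.0000, f(x_0) = 0.367879, coefficient = 1
x_1 = 1.1000, f(x_1) = 0.332871, coefficient = 4
x_2 = 1.2000, f(x_2) = 0.301194, coefficient = 2
x_3 = 1.3000, f(x_3) = 0.272532, coefficient = 4
x_4 = 1.4000, f(x_4) = 0.246597, coefficient = 2
x_5 = 1.5000, f(x_5) = 0.223130, coefficient = 4
x_6 = 1.6000, f(x_6) = 0.201897, coefficient = 2
x_7 = 1.7000, f(x_7) = 0.182684, coefficient = 4
x_8 = 1.8000, f(x_8) = 0.165299, coefficient = 2
x_9 = 1.9000, f(x_9) = 0.149569, coefficient = 4
x_10 = 2.0000, f(x_10) = 0.135335, coefficient = 1

I ≈ (0.100000/3) × 6.976329 = 0.232544
Exact value: 0.232544
Error: 0.000000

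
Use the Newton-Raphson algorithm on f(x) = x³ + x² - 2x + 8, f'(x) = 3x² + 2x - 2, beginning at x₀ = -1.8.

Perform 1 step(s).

f(x) = x³ + x² - 2x + 8
f'(x) = 3x² + 2x - 2
x₀ = -1.8

Newton-Raphson formula: x_{n+1} = x_n - f(x_n)/f'(x_n)

Iteration 1:
  f(-1.800000) = 9.008000
  f'(-1.800000) = 4.120000
  x_1 = -1.800000 - 9.008000/4.120000 = -3.986408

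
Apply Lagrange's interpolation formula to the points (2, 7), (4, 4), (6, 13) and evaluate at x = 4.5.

Lagrange interpolation formula:
P(x) = Σ yᵢ × Lᵢ(x)
where Lᵢ(x) = Π_{j≠i} (x - xⱼ)/(xᵢ - xⱼ)

L_0(4.5) = (4.5 - 4)/(2 - 4) × (4.5 - 6)/(2 - 6) = -0.093750
L_1(4.5) = (4.5 - 2)/(4 - 2) × (4.5 - 6)/(4 - 6) = 0.937500
L_2(4.5) = (4.5 - 2)/(6 - 2) × (4.5 - 4)/(6 - 4) = 0.156250

P(4.5) = 7×L_0(4.5) + 4×L_1(4.5) + 13×L_2(4.5)
P(4.5) = 5.125000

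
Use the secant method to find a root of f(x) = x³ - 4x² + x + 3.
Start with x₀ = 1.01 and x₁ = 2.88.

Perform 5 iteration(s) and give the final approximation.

f(x) = x³ - 4x² + x + 3
x₀ = 1.01, x₁ = 2.88

Secant formula: x_{n+1} = x_n - f(x_n)(x_n - x_{n-1})/(f(x_n) - f(x_{n-1}))

Iteration 1:
  f(1.010000) = 0.959901
  f(2.880000) = -3.409728
  x_2 = 2.880000 - (-3.409728)×(2.880000 - 1.010000)/(-3.409728 - 0.959901)
       = 1.420793
Iteration 2:
  f(2.880000) = -3.409728
  f(1.420793) = -0.785732
  x_3 = 1.420793 - (-0.785732)×(1.420793 - 2.880000)/(-0.785732 - (-3.409728))
       = 0.983847
Iteration 3:
  f(1.420793) = -0.785732
  f(0.983847) = 1.064347
  x_4 = 0.983847 - 1.064347×(0.983847 - 1.420793)/(1.064347 - (-0.785732))
       = 1.235221
Iteration 4:
  f(0.983847) = 1.064347
  f(1.235221) = 0.016800
  x_5 = 1.235221 - 0.016800×(1.235221 - 0.983847)/(0.016800 - 1.064347)
       = 1.239253
Iteration 5:
  f(1.235221) = 0.016800
  f(1.239253) = -0.000558
  x_6 = 1.239253 - (-0.000558)×(1.239253 - 1.235221)/(-0.000558 - 0.016800)
       = 1.239123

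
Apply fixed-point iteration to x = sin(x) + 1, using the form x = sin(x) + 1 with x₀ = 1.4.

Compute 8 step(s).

Equation: x = sin(x) + 1
Fixed-point form: x = sin(x) + 1
x₀ = 1.4

x_1 = g(1.400000) = 1.985450
x_2 = g(1.985450) = 1.915256
x_3 = g(1.915256) = 1.941258
x_4 = g(1.941258) = 1.932160
x_5 = g(1.932160) = 1.935415
x_6 = g(1.935415) = 1.934260
x_7 = g(1.934260) = 1.934671
x_8 = g(1.934671) = 1.934525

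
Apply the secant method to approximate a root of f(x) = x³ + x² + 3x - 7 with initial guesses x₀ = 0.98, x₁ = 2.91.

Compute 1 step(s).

f(x) = x³ + x² + 3x - 7
x₀ = 0.98, x₁ = 2.91

Secant formula: x_{n+1} = x_n - f(x_n)(x_n - x_{n-1})/(f(x_n) - f(x_{n-1}))

Iteration 1:
  f(0.980000) = -2.158408
  f(2.910000) = 34.840271
  x_2 = 2.910000 - 34.840271×(2.910000 - 0.980000)/(34.840271 - (-2.158408))
       = 1.092591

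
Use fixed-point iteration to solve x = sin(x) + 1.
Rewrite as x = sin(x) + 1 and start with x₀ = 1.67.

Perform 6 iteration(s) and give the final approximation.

Equation: x = sin(x) + 1
Fixed-point form: x = sin(x) + 1
x₀ = 1.67

x_1 = g(1.670000) = 1.995083
x_2 = g(1.995083) = 1.911332
x_3 = g(1.911332) = 1.942576
x_4 = g(1.942576) = 1.931682
x_5 = g(1.931682) = 1.935584
x_6 = g(1.935584) = 1.934199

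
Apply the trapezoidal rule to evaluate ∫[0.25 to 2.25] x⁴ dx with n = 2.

f(x) = x⁴
a = 0.25, b = 2.25, n = 2
h = (b - a)/n = 1.000000

Trapezoidal rule: (h/2)[f(x₀) + 2f(x₁) + 2f(x₂) + ... + f(xₙ)]

x_0 = 0.2500, f(x_0) = 0.003906, coefficient = 1
x_1 = 1.2500, f(x_1) = 2.441406, coefficient = 2
x_2 = 2.2500, f(x_2) = 25.628906, coefficient = 1

I ≈ (1.000000/2) × 30.515625 = 15.257812
Exact value: 11.532812
Error: 3.725000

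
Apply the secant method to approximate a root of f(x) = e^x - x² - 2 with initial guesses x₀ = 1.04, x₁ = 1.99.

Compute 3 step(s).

f(x) = e^x - x² - 2
x₀ = 1.04, x₁ = 1.99

Secant formula: x_{n+1} = x_n - f(x_n)(x_n - x_{n-1})/(f(x_n) - f(x_{n-1}))

Iteration 1:
  f(1.040000) = -0.252383
  f(1.990000) = 1.355434
  x_2 = 1.990000 - 1.355434×(1.990000 - 1.040000)/(1.355434 - (-0.252383))
       = 1.189124
Iteration 2:
  f(1.990000) = 1.355434
  f(1.189124) = -0.129813
  x_3 = 1.189124 - (-0.129813)×(1.189124 - 1.990000)/(-0.129813 - 1.355434)
       = 1.259122
Iteration 3:
  f(1.189124) = -0.129813
  f(1.259122) = -0.063061
  x_4 = 1.259122 - (-0.063061)×(1.259122 - 1.189124)/(-0.063061 - (-0.129813))
       = 1.325249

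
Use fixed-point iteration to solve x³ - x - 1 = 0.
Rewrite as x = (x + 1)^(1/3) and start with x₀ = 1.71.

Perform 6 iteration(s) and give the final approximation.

Equation: x³ - x - 1 = 0
Fixed-point form: x = (x + 1)^(1/3)
x₀ = 1.71

x_1 = g(1.710000) = 1.394194
x_2 = g(1.394194) = 1.337785
x_3 = g(1.337785) = 1.327195
x_4 = g(1.327195) = 1.325188
x_5 = g(1.325188) = 1.324807
x_6 = g(1.324807) = 1.324735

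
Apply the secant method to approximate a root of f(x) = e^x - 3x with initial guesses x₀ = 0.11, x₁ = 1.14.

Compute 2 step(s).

f(x) = e^x - 3x
x₀ = 0.11, x₁ = 1.14

Secant formula: x_{n+1} = x_n - f(x_n)(x_n - x_{n-1})/(f(x_n) - f(x_{n-1}))

Iteration 1:
  f(0.110000) = 0.786278
  f(1.140000) = -0.293232
  x_2 = 1.140000 - (-0.293232)×(1.140000 - 0.110000)/(-0.293232 - 0.786278)
       = 0.860217
Iteration 2:
  f(1.140000) = -0.293232
  f(0.860217) = -0.216977
  x_3 = 0.860217 - (-0.216977)×(0.860217 - 1.140000)/(-0.216977 - (-0.293232))
       = 0.064109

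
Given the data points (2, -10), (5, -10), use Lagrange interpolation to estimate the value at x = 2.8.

Lagrange interpolation formula:
P(x) = Σ yᵢ × Lᵢ(x)
where Lᵢ(x) = Π_{j≠i} (x - xⱼ)/(xᵢ - xⱼ)

L_0(2.8) = (2.8 - 5)/(2 - 5) = 0.733333
L_1(2.8) = (2.8 - 2)/(5 - 2) = 0.266667

P(2.8) = (-10)×L_0(2.8) + (-10)×L_1(2.8)
P(2.8) = -10.000000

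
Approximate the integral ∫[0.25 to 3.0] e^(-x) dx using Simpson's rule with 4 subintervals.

f(x) = e^(-x)
a = 0.25, b = 3.0, n = 4
h = (b - a)/n = 0.687500

Simpson's rule: (h/3)[f(x₀) + 4f(x₁) + 2f(x₂) + ... + f(xₙ)]

x_0 = 0.2500, f(x_0) = 0.778801, coefficient = 1
x_1 = 0.9375, f(x_1) = 0.391606, coefficient = 4
x_2 = 1.6250, f(x_2) = 0.196912, coefficient = 2
x_3 = 2.3125, f(x_3) = 0.099013, coefficient = 4
x_4 = 3.0000, f(x_4) = 0.049787, coefficient = 1

I ≈ (0.687500/3) × 3.184887 = 0.729870
Exact value: 0.729014
Error: 0.000856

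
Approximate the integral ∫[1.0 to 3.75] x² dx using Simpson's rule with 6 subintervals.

f(x) = x²
a = 1.0, b = 3.75, n = 6
h = (b - a)/n = 0.458333

Simpson's rule: (h/3)[f(x₀) + 4f(x₁) + 2f(x₂) + ... + f(xₙ)]

x_0 = 1.0000, f(x_0) = 1.000000, coefficient = 1
x_1 = 1.4583, f(x_1) = 2.126736, coefficient = 4
x_2 = 1.9167, f(x_2) = 3.673611, coefficient = 2
x_3 = 2.3750, f(x_3) = 5.640625, coefficient = 4
x_4 = 2.8333, f(x_4) = 8.027778, coefficient = 2
x_5 = 3.2917, f(x_5) = 10.835069, coefficient = 4
x_6 = 3.7500, f(x_6) = 14.062500, coefficient = 1

I ≈ (0.458333/3) × 112.875000 = 17.244792
Exact value: 17.244792
Error: 0.000000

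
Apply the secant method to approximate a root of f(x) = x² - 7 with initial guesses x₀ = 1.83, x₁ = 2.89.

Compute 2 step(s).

f(x) = x² - 7
x₀ = 1.83, x₁ = 2.89

Secant formula: x_{n+1} = x_n - f(x_n)(x_n - x_{n-1})/(f(x_n) - f(x_{n-1}))

Iteration 1:
  f(1.830000) = -3.651100
  f(2.890000) = 1.352100
  x_2 = 2.890000 - 1.352100×(2.890000 - 1.830000)/(1.352100 - (-3.651100))
       = 2.603538
Iteration 2:
  f(2.890000) = 1.352100
  f(2.603538) = -0.221589
  x_3 = 2.603538 - (-0.221589)×(2.603538 - 2.890000)/(-0.221589 - 1.352100)
       = 2.643874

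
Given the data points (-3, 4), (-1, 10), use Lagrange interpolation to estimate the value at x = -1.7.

Lagrange interpolation formula:
P(x) = Σ yᵢ × Lᵢ(x)
where Lᵢ(x) = Π_{j≠i} (x - xⱼ)/(xᵢ - xⱼ)

L_0(-1.7) = (-1.7 - (-1))/(-3 - (-1)) = 0.350000
L_1(-1.7) = (-1.7 - (-3))/(-1 - (-3)) = 0.650000

P(-1.7) = 4×L_0(-1.7) + 10×L_1(-1.7)
P(-1.7) = 7.900000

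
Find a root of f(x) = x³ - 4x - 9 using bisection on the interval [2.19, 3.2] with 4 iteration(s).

f(x) = x³ - 4x - 9
Initial interval: [2.19, 3.2]

Iteration 1:
  c_1 = (2.190000 + 3.200000)/2 = 2.695000
  f(c_1) = f(2.695000) = -0.206148
  f(a) × f(c) ≥ 0, new interval: [2.695000, 3.200000]
Iteration 2:
  c_2 = (2.695000 + 3.200000)/2 = 2.947500
  f(c_2) = f(2.947500) = 4.817162
  f(a) × f(c) < 0, new interval: [2.695000, 2.947500]
Iteration 3:
  c_3 = (2.695000 + 2.947500)/2 = 2.821250
  f(c_3) = f(2.821250) = 2.170603
  f(a) × f(c) < 0, new interval: [2.695000, 2.821250]
Iteration 4:
  c_4 = (2.695000 + 2.821250)/2 = 2.758125
  f(c_4) = f(2.758125) = 0.949256
  f(a) × f(c) < 0, new interval: [2.695000, 2.758125]

After 4 iteration(s), the approximation is c_4 = 2.758125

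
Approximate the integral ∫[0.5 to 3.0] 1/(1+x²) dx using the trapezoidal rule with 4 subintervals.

f(x) = 1/(1+x²)
a = 0.5, b = 3.0, n = 4
h = (b - a)/n = 0.625000

Trapezoidal rule: (h/2)[f(x₀) + 2f(x₁) + 2f(x₂) + ... + f(xₙ)]

x_0 = 0.5000, f(x_0) = 0.800000, coefficient = 1
x_1 = 1.1250, f(x_1) = 0.441379, coefficient = 2
x_2 = 1.7500, f(x_2) = 0.246154, coefficient = 2
x_3 = 2.3750, f(x_3) = 0.150588, coefficient = 2
x_4 = 3.0000, f(x_4) = 0.100000, coefficient = 1

I ≈ (0.625000/2) × 2.576243 = 0.805076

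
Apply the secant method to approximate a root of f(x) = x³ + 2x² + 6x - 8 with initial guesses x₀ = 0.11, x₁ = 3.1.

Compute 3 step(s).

f(x) = x³ + 2x² + 6x - 8
x₀ = 0.11, x₁ = 3.1

Secant formula: x_{n+1} = x_n - f(x_n)(x_n - x_{n-1})/(f(x_n) - f(x_{n-1}))

Iteration 1:
  f(0.110000) = -7.314469
  f(3.100000) = 59.611000
  x_2 = 3.100000 - 59.611000×(3.100000 - 0.110000)/(59.611000 - (-7.314469))
       = 0.436785
Iteration 2:
  f(3.100000) = 59.611000
  f(0.436785) = -4.914395
  x_3 = 0.436785 - (-4.914395)×(0.436785 - 3.100000)/(-4.914395 - 59.611000)
       = 0.639622
Iteration 3:
  f(0.436785) = -4.914395
  f(0.639622) = -3.082360
  x_4 = 0.639622 - (-3.082360)×(0.639622 - 0.436785)/(-3.082360 - (-4.914395))
       = 0.980889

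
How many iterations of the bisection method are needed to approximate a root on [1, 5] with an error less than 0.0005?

We need (b-a)/2^n ≤ 0.0005
(5 - 1)/2^n ≤ 0.0005
4/2^n ≤ 0.0005
2^n ≥ 8000
n ≥ log₂(8000) = 12.97
n ≥ 13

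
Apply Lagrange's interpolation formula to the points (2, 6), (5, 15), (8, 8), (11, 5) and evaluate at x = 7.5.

Lagrange interpolation formula:
P(x) = Σ yᵢ × Lᵢ(x)
where Lᵢ(x) = Π_{j≠i} (x - xⱼ)/(xᵢ - xⱼ)

L_0(7.5) = (7.5 - 5)/(2 - 5) × (7.5 - 8)/(2 - 8) × (7.5 - 11)/(2 - 11) = -0.027006
L_1(7.5) = (7.5 - 2)/(5 - 2) × (7.5 - 8)/(5 - 8) × (7.5 - 11)/(5 - 11) = 0.178241
L_2(7.5) = (7.5 - 2)/(8 - 2) × (7.5 - 5)/(8 - 5) × (7.5 - 11)/(8 - 11) = 0.891204
L_3(7.5) = (7.5 - 2)/(11 - 2) × (7.5 - 5)/(11 - 5) × (7.5 - 8)/(11 - 8) = -0.042438

P(7.5) = 6×L_0(7.5) + 15×L_1(7.5) + 8×L_2(7.5) + 5×L_3(7.5)
P(7.5) = 9.429012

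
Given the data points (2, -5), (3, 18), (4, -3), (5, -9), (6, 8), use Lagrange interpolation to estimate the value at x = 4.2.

Lagrange interpolation formula:
P(x) = Σ yᵢ × Lᵢ(x)
where Lᵢ(x) = Π_{j≠i} (x - xⱼ)/(xᵢ - xⱼ)

L_0(4.2) = (4.2 - 3)/(2 - 3) × (4.2 - 4)/(2 - 4) × (4.2 - 5)/(2 - 5) × (4.2 - 6)/(2 - 6) = 0.014400
L_1(4.2) = (4.2 - 2)/(3 - 2) × (4.2 - 4)/(3 - 4) × (4.2 - 5)/(3 - 5) × (4.2 - 6)/(3 - 6) = -0.105600
L_2(4.2) = (4.2 - 2)/(4 - 2) × (4.2 - 3)/(4 - 3) × (4.2 - 5)/(4 - 5) × (4.2 - 6)/(4 - 6) = 0.950400
L_3(4.2) = (4.2 - 2)/(5 - 2) × (4.2 - 3)/(5 - 3) × (4.2 - 4)/(5 - 4) × (4.2 - 6)/(5 - 6) = 0.158400
L_4(4.2) = (4.2 - 2)/(6 - 2) × (4.2 - 3)/(6 - 3) × (4.2 - 4)/(6 - 4) × (4.2 - 5)/(6 - 5) = -0.017600

P(4.2) = (-5)×L_0(4.2) + 18×L_1(4.2) + (-3)×L_2(4.2) + (-9)×L_3(4.2) + 8×L_4(4.2)
P(4.2) = -6.390400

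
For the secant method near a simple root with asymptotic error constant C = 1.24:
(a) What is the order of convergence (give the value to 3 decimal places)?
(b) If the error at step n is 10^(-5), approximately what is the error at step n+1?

(a) Secant method has superlinear convergence with order φ = (1+√5)/2 ≈ 1.618.
    This means |e_{n+1}| ≈ C|e_n|^1.618.

(b) With |e_n| = 10^(-5) and C = 1.24:
    |e_{n+1}| ≈ 1.24 × (10^(-5))^1.618 = 1.24 × 10^(-8.09)

(a) ≈ 1.618 (golden ratio); (b) |e_{n+1}| ≈ 1.008e-08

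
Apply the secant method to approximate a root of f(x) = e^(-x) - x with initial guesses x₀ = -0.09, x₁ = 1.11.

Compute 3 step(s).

f(x) = e^(-x) - x
x₀ = -0.09, x₁ = 1.11

Secant formula: x_{n+1} = x_n - f(x_n)(x_n - x_{n-1})/(f(x_n) - f(x_{n-1}))

Iteration 1:
  f(-0.090000) = 1.184174
  f(1.110000) = -0.780441
  x_2 = 1.110000 - (-0.780441)×(1.110000 - (-0.090000))/(-0.780441 - 1.184174)
       = 0.633301
Iteration 2:
  f(1.110000) = -0.780441
  f(0.633301) = -0.102465
  x_3 = 0.633301 - (-0.102465)×(0.633301 - 1.110000)/(-0.102465 - (-0.780441))
       = 0.561256
Iteration 3:
  f(0.633301) = -0.102465
  f(0.561256) = 0.009236
  x_4 = 0.561256 - 0.009236×(0.561256 - 0.633301)/(0.009236 - (-0.102465))
       = 0.567213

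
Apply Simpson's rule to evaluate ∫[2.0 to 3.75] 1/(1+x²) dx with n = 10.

f(x) = 1/(1+x²)
a = 2.0, b = 3.75, n = 10
h = (b - a)/n = 0.175000

Simpson's rule: (h/3)[f(x₀) + 4f(x₁) + 2f(x₂) + ... + f(xₙ)]

x_0 = 2.0000, f(x_0) = 0.200000, coefficient = 1
x_1 = 2.1750, f(x_1) = 0.174501, coefficient = 4
x_2 = 2.3500, f(x_2) = 0.153315, coefficient = 2
x_3 = 2.5250, f(x_3) = 0.135582, coefficient = 4
x_4 = 2.7000, f(x_4) = 0.120627, coefficient = 2
x_5 = 2.8750, f(x_5) = 0.107926, coefficient = 4
x_6 = 3.0500, f(x_6) = 0.097064, coefficient = 2
x_7 = 3.2250, f(x_7) = 0.087714, coefficient = 4
x_8 = 3.4000, f(x_8) = 0.079618, coefficient = 2
x_9 = 3.5750, f(x_9) = 0.072566, coefficient = 4
x_10 = 3.7500, f(x_10) = 0.066390, coefficient = 1

I ≈ (0.175000/3) × 3.480794 = 0.203046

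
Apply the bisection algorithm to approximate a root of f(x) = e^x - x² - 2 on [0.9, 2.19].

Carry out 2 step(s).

f(x) = e^x - x² - 2
Initial interval: [0.9, 2.19]

Iteration 1:
  c_1 = (0.900000 + 2.190000)/2 = 1.545000
  f(c_1) = f(1.545000) = 0.300947
  f(a) × f(c) < 0, new interval: [0.900000, 1.545000]
Iteration 2:
  c_2 = (0.900000 + 1.545000)/2 = 1.222500
  f(c_2) = f(1.222500) = -0.098840
  f(a) × f(c) ≥ 0, new interval: [1.222500, 1.545000]

After 2 iteration(s), the approximation is c_2 = 1.222500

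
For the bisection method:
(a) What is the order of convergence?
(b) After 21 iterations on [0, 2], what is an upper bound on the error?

(a) Bisection has linear (order 1) convergence; the error is halved each step.

(b) Error bound = (b-a)/2^n = (2 - 0)/2^{21}
    = 2/2^{21}

(a) 1 (linear); (b) error ≤ 9.54e-07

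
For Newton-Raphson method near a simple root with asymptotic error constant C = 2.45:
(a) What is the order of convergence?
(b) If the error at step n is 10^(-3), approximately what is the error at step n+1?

(a) Newton-Raphson has quadratic (order 2) convergence near simple roots.
    This means |e_{n+1}| ≈ C|e_n|².

(b) With |e_n| = 10^(-3) and C = 2.45:
    |e_{n+1}| ≈ 2.45 × (10^(-3))² = 2.45 × 10^(-6)

(a) 2 (quadratic); (b) |e_{n+1}| ≈ 2.450e-06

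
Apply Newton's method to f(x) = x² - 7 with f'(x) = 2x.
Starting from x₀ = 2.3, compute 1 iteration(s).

f(x) = x² - 7
f'(x) = 2x
x₀ = 2.3

Newton-Raphson formula: x_{n+1} = x_n - f(x_n)/f'(x_n)

Iteration 1:
  f(2.300000) = -1.710000
  f'(2.300000) = 4.600000
  x_1 = 2.300000 - (-1.710000)/4.600000 = 2.671739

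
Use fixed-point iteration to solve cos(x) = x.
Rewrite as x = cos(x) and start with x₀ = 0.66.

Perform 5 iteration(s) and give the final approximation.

Equation: cos(x) = x
Fixed-point form: x = cos(x)
x₀ = 0.66

x_1 = g(0.660000) = 0.789992
x_2 = g(0.789992) = 0.703851
x_3 = g(0.703851) = 0.762356
x_4 = g(0.762356) = 0.723211
x_5 = g(0.723211) = 0.749685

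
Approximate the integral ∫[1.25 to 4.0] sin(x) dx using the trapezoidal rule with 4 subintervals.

f(x) = sin(x)
a = 1.25, b = 4.0, n = 4
h = (b - a)/n = 0.687500

Trapezoidal rule: (h/2)[f(x₀) + 2f(x₁) + 2f(x₂) + ... + f(xₙ)]

x_0 = 1.2500, f(x_0) = 0.948985, coefficient = 1
x_1 = 1.9375, f(x_1) = 0.933514, coefficient = 2
x_2 = 2.6250, f(x_2) = 0.493920, coefficient = 2
x_3 = 3.3125, f(x_3) = -0.170077, coefficient = 2
x_4 = 4.0000, f(x_4) = -0.756802, coefficient = 1

I ≈ (0.687500/2) × 2.706898 = 0.930496
Exact value: 0.968966
Error: 0.038470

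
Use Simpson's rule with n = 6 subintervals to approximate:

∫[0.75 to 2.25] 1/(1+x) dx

f(x) = 1/(1+x)
a = 0.75, b = 2.25, n = 6
h = (b - a)/n = 0.250000

Simpson's rule: (h/3)[f(x₀) + 4f(x₁) + 2f(x₂) + ... + f(xₙ)]

x_0 = 0.7500, f(x_0) = 0.571429, coefficient = 1
x_1 = 1.0000, f(x_1) = 0.500000, coefficient = 4
x_2 = 1.2500, f(x_2) = 0.444444, coefficient = 2
x_3 = 1.5000, f(x_3) = 0.400000, coefficient = 4
x_4 = 1.7500, f(x_4) = 0.363636, coefficient = 2
x_5 = 2.0000, f(x_5) = 0.333333, coefficient = 4
x_6 = 2.2500, f(x_6) = 0.307692, coefficient = 1

I ≈ (0.250000/3) × 7.428616 = 0.619051
Exact value: 0.619039
Error: 0.000012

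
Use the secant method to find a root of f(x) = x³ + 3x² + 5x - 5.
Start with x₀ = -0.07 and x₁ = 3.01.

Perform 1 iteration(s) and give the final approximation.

f(x) = x³ + 3x² + 5x - 5
x₀ = -0.07, x₁ = 3.01

Secant formula: x_{n+1} = x_n - f(x_n)(x_n - x_{n-1})/(f(x_n) - f(x_{n-1}))

Iteration 1:
  f(-0.070000) = -5.335643
  f(3.010000) = 64.501201
  x_2 = 3.010000 - 64.501201×(3.010000 - (-0.070000))/(64.501201 - (-5.335643))
       = 0.165317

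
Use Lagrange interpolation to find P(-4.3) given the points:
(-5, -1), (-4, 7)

Lagrange interpolation formula:
P(x) = Σ yᵢ × Lᵢ(x)
where Lᵢ(x) = Π_{j≠i} (x - xⱼ)/(xᵢ - xⱼ)

L_0(-4.3) = (-4.3 - (-4))/(-5 - (-4)) = 0.300000
L_1(-4.3) = (-4.3 - (-5))/(-4 - (-5)) = 0.700000

P(-4.3) = (-1)×L_0(-4.3) + 7×L_1(-4.3)
P(-4.3) = 4.600000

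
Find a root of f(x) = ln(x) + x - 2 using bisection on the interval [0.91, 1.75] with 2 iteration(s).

f(x) = ln(x) + x - 2
Initial interval: [0.91, 1.75]

Iteration 1:
  c_1 = (0.910000 + 1.750000)/2 = 1.330000
  f(c_1) = f(1.330000) = -0.384821
  f(a) × f(c) ≥ 0, new interval: [1.330000, 1.750000]
Iteration 2:
  c_2 = (1.330000 + 1.750000)/2 = 1.540000
  f(c_2) = f(1.540000) = -0.028218
  f(a) × f(c) ≥ 0, new interval: [1.540000, 1.750000]

After 2 iteration(s), the approximation is c_2 = 1.540000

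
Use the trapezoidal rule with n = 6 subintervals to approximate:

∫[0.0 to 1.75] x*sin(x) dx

f(x) = x*sin(x)
a = 0.0, b = 1.75, n = 6
h = (b - a)/n = 0.291667

Trapezoidal rule: (h/2)[f(x₀) + 2f(x₁) + 2f(x₂) + ... + f(xₙ)]

x_0 = 0.0000, f(x_0) = 0.000000, coefficient = 1
x_1 = 0.2917, f(x_1) = 0.083868, coefficient = 2
x_2 = 0.5833, f(x_2) = 0.321305, coefficient = 2
x_3 = 0.8750, f(x_3) = 0.671601, coefficient = 2
x_4 = 1.1667, f(x_4) = 1.072686, coefficient = 2
x_5 = 1.4583, f(x_5) = 1.449121, coefficient = 2
x_6 = 1.7500, f(x_6) = 1.721975, coefficient = 1

I ≈ (0.291667/2) × 8.919137 = 1.300707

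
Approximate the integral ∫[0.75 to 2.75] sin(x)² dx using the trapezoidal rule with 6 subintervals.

f(x) = sin(x)²
a = 0.75, b = 2.75, n = 6
h = (b - a)/n = 0.333333

Trapezoidal rule: (h/2)[f(x₀) + 2f(x₁) + 2f(x₂) + ... + f(xₙ)]

x_0 = 0.7500, f(x_0) = 0.464631, coefficient = 1
x_1 = 1.0833, f(x_1) = 0.780615, coefficient = 2
x_2 = 1.4167, f(x_2) = 0.976432, coefficient = 2
x_3 = 1.7500, f(x_3) = 0.968228, coefficient = 2
x_4 = 2.0833, f(x_4) = 0.759518, coefficient = 2
x_5 = 2.4167, f(x_5) = 0.439675, coefficient = 2
x_6 = 2.7500, f(x_6) = 0.145665, coefficient = 1

I ≈ (0.333333/2) × 8.459232 = 1.409872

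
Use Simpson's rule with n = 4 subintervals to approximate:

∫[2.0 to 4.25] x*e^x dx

f(x) = x*e^x
a = 2.0, b = 4.25, n = 4
h = (b - a)/n = 0.562500

Simpson's rule: (h/3)[f(x₀) + 4f(x₁) + 2f(x₂) + ... + f(xₙ)]

x_0 = 2.0000, f(x_0) = 14.778112, coefficient = 1
x_1 = 2.5625, f(x_1) = 33.231006, coefficient = 4
x_2 = 3.1250, f(x_2) = 71.124672, coefficient = 2
x_3 = 3.6875, f(x_3) = 147.296671, coefficient = 4
x_4 = 4.2500, f(x_4) = 297.948002, coefficient = 1

I ≈ (0.562500/3) × 1177.086165 = 220.703656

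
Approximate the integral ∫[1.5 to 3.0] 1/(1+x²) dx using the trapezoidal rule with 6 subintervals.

f(x) = 1/(1+x²)
a = 1.5, b = 3.0, n = 6
h = (b - a)/n = 0.250000

Trapezoidal rule: (h/2)[f(x₀) + 2f(x₁) + 2f(x₂) + ... + f(xₙ)]

x_0 = 1.5000, f(x_0) = 0.307692, coefficient = 1
x_1 = 1.7500, f(x_1) = 0.246154, coefficient = 2
x_2 = 2.0000, f(x_2) = 0.200000, coefficient = 2
x_3 = 2.2500, f(x_3) = 0.164948, coefficient = 2
x_4 = 2.5000, f(x_4) = 0.137931, coefficient = 2
x_5 = 2.7500, f(x_5) = 0.116788, coefficient = 2
x_6 = 3.0000, f(x_6) = 0.100000, coefficient = 1

I ≈ (0.250000/2) × 2.139336 = 0.267417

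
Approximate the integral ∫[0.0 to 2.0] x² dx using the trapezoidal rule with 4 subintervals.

f(x) = x²
a = 0.0, b = 2.0, n = 4
h = (b - a)/n = 0.500000

Trapezoidal rule: (h/2)[f(x₀) + 2f(x₁) + 2f(x₂) + ... + f(xₙ)]

x_0 = 0.0000, f(x_0) = 0.000000, coefficient = 1
x_1 = 0.5000, f(x_1) = 0.250000, coefficient = 2
x_2 = 1.0000, f(x_2) = 1.000000, coefficient = 2
x_3 = 1.5000, f(x_3) = 2.250000, coefficient = 2
x_4 = 2.0000, f(x_4) = 4.000000, coefficient = 1

I ≈ (0.500000/2) × 11.000000 = 2.750000
Exact value: 2.666667
Error: 0.083333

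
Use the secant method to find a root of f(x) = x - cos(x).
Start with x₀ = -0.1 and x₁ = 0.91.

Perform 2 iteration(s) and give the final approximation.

f(x) = x - cos(x)
x₀ = -0.1, x₁ = 0.91

Secant formula: x_{n+1} = x_n - f(x_n)(x_n - x_{n-1})/(f(x_n) - f(x_{n-1}))

Iteration 1:
  f(-0.100000) = -1.095004
  f(0.910000) = 0.296254
  x_2 = 0.910000 - 0.296254×(0.910000 - (-0.100000))/(0.296254 - (-1.095004))
       = 0.694931
Iteration 2:
  f(0.910000) = 0.296254
  f(0.694931) = -0.073167
  x_3 = 0.694931 - (-0.073167)×(0.694931 - 0.910000)/(-0.073167 - 0.296254)
       = 0.737527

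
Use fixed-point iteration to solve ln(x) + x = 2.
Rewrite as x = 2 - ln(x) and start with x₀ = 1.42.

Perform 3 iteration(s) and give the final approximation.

Equation: ln(x) + x = 2
Fixed-point form: x = 2 - ln(x)
x₀ = 1.42

x_1 = g(1.420000) = 1.649343
x_2 = g(1.649343) = 1.499623
x_3 = g(1.499623) = 1.594786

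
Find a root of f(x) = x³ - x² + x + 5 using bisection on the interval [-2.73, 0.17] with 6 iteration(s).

f(x) = x³ - x² + x + 5
Initial interval: [-2.73, 0.17]

Iteration 1:
  c_1 = (-2.730000 + 0.170000)/2 = -1.280000
  f(c_1) = f(-1.280000) = -0.015552
  f(a) × f(c) ≥ 0, new interval: [-1.280000, 0.170000]
Iteration 2:
  c_2 = (-1.280000 + 0.170000)/2 = -0.555000
  f(c_2) = f(-0.555000) = 3.966021
  f(a) × f(c) < 0, new interval: [-1.280000, -0.555000]
Iteration 3:
  c_3 = (-1.280000 + (-0.555000))/2 = -0.917500
  f(c_3) = f(-0.917500) = 2.468337
  f(a) × f(c) < 0, new interval: [-1.280000, -0.917500]
Iteration 4:
  c_4 = (-1.280000 + (-0.917500))/2 = -1.098750
  f(c_4) = f(-1.098750) = 1.367531
  f(a) × f(c) < 0, new interval: [-1.280000, -1.098750]
Iteration 5:
  c_5 = (-1.280000 + (-1.098750))/2 = -1.189375
  f(c_5) = f(-1.189375) = 0.713507
  f(a) × f(c) < 0, new interval: [-1.280000, -1.189375]
Iteration 6:
  c_6 = (-1.280000 + (-1.189375))/2 = -1.234688
  f(c_6) = f(-1.234688) = 0.358636
  f(a) × f(c) < 0, new interval: [-1.280000, -1.234688]

After 6 iteration(s), the approximation is c_6 = -1.234688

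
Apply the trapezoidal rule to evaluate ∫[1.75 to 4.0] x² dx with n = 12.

f(x) = x²
a = 1.75, b = 4.0, n = 12
h = (b - a)/n = 0.187500

Trapezoidal rule: (h/2)[f(x₀) + 2f(x₁) + 2f(x₂) + ... + f(xₙ)]

x_0 = 1.7500, f(x_0) = 3.062500, coefficient = 1
x_1 = 1.9375, f(x_1) = 3.753906, coefficient = 2
x_2 = 2.1250, f(x_2) = 4.515625, coefficient = 2
x_3 = 2.3125, f(x_3) = 5.347656, coefficient = 2
x_4 = 2.5000, f(x_4) = 6.250000, coefficient = 2
x_5 = 2.6875, f(x_5) = 7.222656, coefficient = 2
x_6 = 2.8750, f(x_6) = 8.265625, coefficient = 2
x_7 = 3.0625, f(x_7) = 9.378906, coefficient = 2
x_8 = 3.2500, f(x_8) = 10.562500, coefficient = 2
x_9 = 3.4375, f(x_9) = 11.816406, coefficient = 2
x_10 = 3.6250, f(x_10) = 13.140625, coefficient = 2
x_11 = 3.8125, f(x_11) = 14.535156, coefficient = 2
x_12 = 4.0000, f(x_12) = 16.000000, coefficient = 1

I ≈ (0.187500/2) × 208.640625 = 19.560059
Exact value: 19.546875
Error: 0.013184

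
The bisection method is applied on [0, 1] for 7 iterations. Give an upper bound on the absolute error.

Bisection error bound: |error| ≤ (b-a)/2^n
|error| ≤ (1 - 0)/2^7 = 1/2^7
|error| ≤ 0.0078125000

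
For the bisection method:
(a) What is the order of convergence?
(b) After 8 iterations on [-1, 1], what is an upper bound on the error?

(a) Bisection has linear (order 1) convergence; the error is halved each step.

(b) Error bound = (b-a)/2^n = (1 - (-1))/2^{8}
    = 2/2^{8}

(a) 1 (linear); (b) error ≤ 7.81e-03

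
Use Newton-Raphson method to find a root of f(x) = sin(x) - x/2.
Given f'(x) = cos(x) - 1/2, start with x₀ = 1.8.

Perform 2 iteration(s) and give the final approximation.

f(x) = sin(x) - x/2
f'(x) = cos(x) - 1/2
x₀ = 1.8

Newton-Raphson formula: x_{n+1} = x_n - f(x_n)/f'(x_n)

Iteration 1:
  f(1.800000) = 0.073848
  f'(1.800000) = -0.727202
  x_1 = 1.800000 - 0.073848/(-0.727202) = 1.901550
Iteration 2:
  f(1.901550) = -0.004977
  f'(1.901550) = -0.824756
  x_2 = 1.901550 - (-0.004977)/(-0.824756) = 1.895515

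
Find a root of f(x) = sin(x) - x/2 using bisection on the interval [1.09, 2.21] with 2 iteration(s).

f(x) = sin(x) - x/2
Initial interval: [1.09, 2.21]

Iteration 1:
  c_1 = (1.090000 + 2.210000)/2 = 1.650000
  f(c_1) = f(1.650000) = 0.171865
  f(a) × f(c) ≥ 0, new interval: [1.650000, 2.210000]
Iteration 2:
  c_2 = (1.650000 + 2.210000)/2 = 1.930000
  f(c_2) = f(1.930000) = -0.028823
  f(a) × f(c) < 0, new interval: [1.650000, 1.930000]

After 2 iteration(s), the approximation is c_2 = 1.930000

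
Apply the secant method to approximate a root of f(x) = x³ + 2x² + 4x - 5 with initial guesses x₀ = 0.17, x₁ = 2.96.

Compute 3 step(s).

f(x) = x³ + 2x² + 4x - 5
x₀ = 0.17, x₁ = 2.96

Secant formula: x_{n+1} = x_n - f(x_n)(x_n - x_{n-1})/(f(x_n) - f(x_{n-1}))

Iteration 1:
  f(0.170000) = -4.257287
  f(2.960000) = 50.297536
  x_2 = 2.960000 - 50.297536×(2.960000 - 0.170000)/(50.297536 - (-4.257287))
       = 0.387723
Iteration 2:
  f(2.960000) = 50.297536
  f(0.387723) = -3.090165
  x_3 = 0.387723 - (-3.090165)×(0.387723 - 2.960000)/(-3.090165 - 50.297536)
       = 0.536610
Iteration 3:
  f(0.387723) = -3.090165
  f(0.536610) = -2.123140
  x_4 = 0.536610 - (-2.123140)×(0.536610 - 0.387723)/(-2.123140 - (-3.090165))
       = 0.863499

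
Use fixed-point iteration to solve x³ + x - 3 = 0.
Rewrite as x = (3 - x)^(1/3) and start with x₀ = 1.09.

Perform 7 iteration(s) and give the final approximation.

Equation: x³ + x - 3 = 0
Fixed-point form: x = (3 - x)^(1/3)
x₀ = 1.09

x_1 = g(1.090000) = 1.240731
x_2 = g(1.240731) = 1.207195
x_3 = g(1.207195) = 1.214817
x_4 = g(1.214817) = 1.213093
x_5 = g(1.213093) = 1.213484
x_6 = g(1.213484) = 1.213395
x_7 = g(1.213395) = 1.213415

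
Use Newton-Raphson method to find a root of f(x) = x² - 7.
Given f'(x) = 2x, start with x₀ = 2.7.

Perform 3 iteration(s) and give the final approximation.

f(x) = x² - 7
f'(x) = 2x
x₀ = 2.7

Newton-Raphson formula: x_{n+1} = x_n - f(x_n)/f'(x_n)

Iteration 1:
  f(2.700000) = 0.290000
  f'(2.700000) = 5.400000
  x_1 = 2.700000 - 0.290000/5.400000 = 2.646296
Iteration 2:
  f(2.646296) = 0.002884
  f'(2.646296) = 5.292593
  x_2 = 2.646296 - 0.002884/5.292593 = 2.645751
Iteration 3:
  f(2.645751) = 0.000000
  f'(2.645751) = 5.291503
  x_3 = 2.645751 - 0.000000/5.291503 = 2.645751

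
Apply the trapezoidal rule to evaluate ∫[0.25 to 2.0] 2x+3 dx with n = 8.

f(x) = 2x+3
a = 0.25, b = 2.0, n = 8
h = (b - a)/n = 0.218750

Trapezoidal rule: (h/2)[f(x₀) + 2f(x₁) + 2f(x₂) + ... + f(xₙ)]

x_0 = 0.2500, f(x_0) = 3.500000, coefficient = 1
x_1 = 0.4688, f(x_1) = 3.937500, coefficient = 2
x_2 = 0.6875, f(x_2) = 4.375000, coefficient = 2
x_3 = 0.9062, f(x_3) = 4.812500, coefficient = 2
x_4 = 1.1250, f(x_4) = 5.250000, coefficient = 2
x_5 = 1.3438, f(x_5) = 5.687500, coefficient = 2
x_6 = 1.5625, f(x_6) = 6.125000, coefficient = 2
x_7 = 1.7812, f(x_7) = 6.562500, coefficient = 2
x_8 = 2.0000, f(x_8) = 7.000000, coefficient = 1

I ≈ (0.218750/2) × 84.000000 = 9.187500
Exact value: 9.187500
Error: 0.000000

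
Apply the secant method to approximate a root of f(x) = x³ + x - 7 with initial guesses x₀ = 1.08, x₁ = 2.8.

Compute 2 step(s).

f(x) = x³ + x - 7
x₀ = 1.08, x₁ = 2.8

Secant formula: x_{n+1} = x_n - f(x_n)(x_n - x_{n-1})/(f(x_n) - f(x_{n-1}))

Iteration 1:
  f(1.080000) = -4.660288
  f(2.800000) = 17.752000
  x_2 = 2.800000 - 17.752000×(2.800000 - 1.080000)/(17.752000 - (-4.660288))
       = 1.437647
Iteration 2:
  f(2.800000) = 17.752000
  f(1.437647) = -2.590980
  x_3 = 1.437647 - (-2.590980)×(1.437647 - 2.800000)/(-2.590980 - 17.752000)
       = 1.611163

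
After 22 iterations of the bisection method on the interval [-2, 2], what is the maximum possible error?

Bisection error bound: |error| ≤ (b-a)/2^n
|error| ≤ (2 - (-2))/2^22 = 4/2^22
|error| ≤ 0.0000009537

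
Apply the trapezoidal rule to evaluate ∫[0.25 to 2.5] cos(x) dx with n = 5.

f(x) = cos(x)
a = 0.25, b = 2.5, n = 5
h = (b - a)/n = 0.450000

Trapezoidal rule: (h/2)[f(x₀) + 2f(x₁) + 2f(x₂) + ... + f(xₙ)]

x_0 = 0.2500, f(x_0) = 0.968912, coefficient = 1
x_1 = 0.7000, f(x_1) = 0.764842, coefficient = 2
x_2 = 1.1500, f(x_2) = 0.408487, coefficient = 2
x_3 = 1.6000, f(x_3) = -0.029200, coefficient = 2
x_4 = 2.0500, f(x_4) = -0.461073, coefficient = 2
x_5 = 2.5000, f(x_5) = -0.801144, coefficient = 1

I ≈ (0.450000/2) × 1.533884 = 0.345124
Exact value: 0.351068
Error: 0.005944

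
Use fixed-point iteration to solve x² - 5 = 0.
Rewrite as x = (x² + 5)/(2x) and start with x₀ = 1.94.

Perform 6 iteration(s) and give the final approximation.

Equation: x² - 5 = 0
Fixed-point form: x = (x² + 5)/(2x)
x₀ = 1.94

x_1 = g(1.940000) = 2.258660
x_2 = g(2.258660) = 2.236181
x_3 = g(2.236181) = 2.236068
x_4 = g(2.236068) = 2.236068
x_5 = g(2.236068) = 2.236068
x_6 = g(2.236068) = 2.236068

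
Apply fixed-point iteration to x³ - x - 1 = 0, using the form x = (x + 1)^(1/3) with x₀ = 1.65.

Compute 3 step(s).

Equation: x³ - x - 1 = 0
Fixed-point form: x = (x + 1)^(1/3)
x₀ = 1.65

x_1 = g(1.650000) = 1.383828
x_2 = g(1.383828) = 1.335852
x_3 = g(1.335852) = 1.326829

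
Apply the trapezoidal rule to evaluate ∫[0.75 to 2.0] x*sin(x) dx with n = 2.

f(x) = x*sin(x)
a = 0.75, b = 2.0, n = 2
h = (b - a)/n = 0.625000

Trapezoidal rule: (h/2)[f(x₀) + 2f(x₁) + 2f(x₂) + ... + f(xₙ)]

x_0 = 0.7500, f(x_0) = 0.511229, coefficient = 1
x_1 = 1.3750, f(x_1) = 1.348728, coefficient = 2
x_2 = 2.0000, f(x_2) = 1.818595, coefficient = 1

I ≈ (0.625000/2) × 5.027280 = 1.571025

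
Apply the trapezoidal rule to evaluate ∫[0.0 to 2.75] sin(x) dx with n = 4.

f(x) = sin(x)
a = 0.0, b = 2.75, n = 4
h = (b - a)/n = 0.687500

Trapezoidal rule: (h/2)[f(x₀) + 2f(x₁) + 2f(x₂) + ... + f(xₙ)]

x_0 = 0.0000, f(x_0) = 0.000000, coefficient = 1
x_1 = 0.6875, f(x_1) = 0.634607, coefficient = 2
x_2 = 1.3750, f(x_2) = 0.980893, coefficient = 2
x_3 = 2.0625, f(x_3) = 0.881530, coefficient = 2
x_4 = 2.7500, f(x_4) = 0.381661, coefficient = 1

I ≈ (0.687500/2) × 5.375721 = 1.847904
Exact value: 1.924302
Error: 0.076398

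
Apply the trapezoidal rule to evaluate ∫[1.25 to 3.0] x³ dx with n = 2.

f(x) = x³
a = 1.25, b = 3.0, n = 2
h = (b - a)/n = 0.875000

Trapezoidal rule: (h/2)[f(x₀) + 2f(x₁) + 2f(x₂) + ... + f(xₙ)]

x_0 = 1.2500, f(x_0) = 1.953125, coefficient = 1
x_1 = 2.1250, f(x_1) = 9.595703, coefficient = 2
x_2 = 3.0000, f(x_2) = 27.000000, coefficient = 1

I ≈ (0.875000/2) × 48.144531 = 21.063232
Exact value: 19.639648
Error: 1.423584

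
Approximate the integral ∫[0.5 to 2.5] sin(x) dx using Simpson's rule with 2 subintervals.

f(x) = sin(x)
a = 0.5, b = 2.5, n = 2
h = (b - a)/n = 1.000000

Simpson's rule: (h/3)[f(x₀) + 4f(x₁) + 2f(x₂) + ... + f(xₙ)]

x_0 = 0.5000, f(x_0) = 0.479426, coefficient = 1
x_1 = 1.5000, f(x_1) = 0.997495, coefficient = 4
x_2 = 2.5000, f(x_2) = 0.598472, coefficient = 1

I ≈ (1.000000/3) × 5.067878 = 1.689293
Exact value: 1.678726
Error: 0.010566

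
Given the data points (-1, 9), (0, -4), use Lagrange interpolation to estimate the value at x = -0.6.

Lagrange interpolation formula:
P(x) = Σ yᵢ × Lᵢ(x)
where Lᵢ(x) = Π_{j≠i} (x - xⱼ)/(xᵢ - xⱼ)

L_0(-0.6) = (-0.6 - 0)/(-1 - 0) = 0.600000
L_1(-0.6) = (-0.6 - (-1))/(0 - (-1)) = 0.400000

P(-0.6) = 9×L_0(-0.6) + (-4)×L_1(-0.6)
P(-0.6) = 3.800000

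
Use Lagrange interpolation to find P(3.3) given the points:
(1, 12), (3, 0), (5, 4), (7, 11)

Lagrange interpolation formula:
P(x) = Σ yᵢ × Lᵢ(x)
where Lᵢ(x) = Π_{j≠i} (x - xⱼ)/(xᵢ - xⱼ)

L_0(3.3) = (3.3 - 3)/(1 - 3) × (3.3 - 5)/(1 - 5) × (3.3 - 7)/(1 - 7) = -0.039312
L_1(3.3) = (3.3 - 1)/(3 - 1) × (3.3 - 5)/(3 - 5) × (3.3 - 7)/(3 - 7) = 0.904188
L_2(3.3) = (3.3 - 1)/(5 - 1) × (3.3 - 3)/(5 - 3) × (3.3 - 7)/(5 - 7) = 0.159562
L_3(3.3) = (3.3 - 1)/(7 - 1) × (3.3 - 3)/(7 - 3) × (3.3 - 5)/(7 - 5) = -0.024437

P(3.3) = 12×L_0(3.3) + 0×L_1(3.3) + 4×L_2(3.3) + 11×L_3(3.3)
P(3.3) = -0.102313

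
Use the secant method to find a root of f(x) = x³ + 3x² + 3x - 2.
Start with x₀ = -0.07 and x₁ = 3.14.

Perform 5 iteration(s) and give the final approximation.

f(x) = x³ + 3x² + 3x - 2
x₀ = -0.07, x₁ = 3.14

Secant formula: x_{n+1} = x_n - f(x_n)(x_n - x_{n-1})/(f(x_n) - f(x_{n-1}))

Iteration 1:
  f(-0.070000) = -2.195643
  f(3.140000) = 67.957944
  x_2 = 3.140000 - 67.957944×(3.140000 - (-0.070000))/(67.957944 - (-2.195643))
       = 0.030465
Iteration 2:
  f(3.140000) = 67.957944
  f(0.030465) = -1.905791
  x_3 = 0.030465 - (-1.905791)×(0.030465 - 3.140000)/(-1.905791 - 67.957944)
       = 0.115289
Iteration 3:
  f(0.030465) = -1.905791
  f(0.115289) = -1.612724
  x_4 = 0.115289 - (-1.612724)×(0.115289 - 0.030465)/(-1.612724 - (-1.905791))
       = 0.582070
Iteration 4:
  f(0.115289) = -1.612724
  f(0.582070) = 0.959832
  x_5 = 0.582070 - 0.959832×(0.582070 - 0.115289)/(0.959832 - (-1.612724))
       = 0.407912
Iteration 5:
  f(0.582070) = 0.959832
  f(0.407912) = -0.209215
  x_6 = 0.407912 - (-0.209215)×(0.407912 - 0.582070)/(-0.209215 - 0.959832)
       = 0.439079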